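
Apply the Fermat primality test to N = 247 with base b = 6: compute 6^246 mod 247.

6^1 ≡ 6 (mod 247)
6^2 ≡ 6^2 = 36 ≡ 36 (mod 247)
6^4 ≡ 36^2 = 1296 ≡ 61 (mod 247)
6^8 ≡ 61^2 = 3721 ≡ 16 (mod 247)
6^16 ≡ 16^2 = 256 ≡ 9 (mod 247)
6^32 ≡ 9^2 = 81 ≡ 81 (mod 247)
6^64 ≡ 81^2 = 6561 ≡ 139 (mod 247)
6^128 ≡ 139^2 = 19321 ≡ 55 (mod 247)
246 = 128 + 64 + 32 + 16 + 4 + 2 in binary powers of 2.
So 6^246 ≡ 55 · 139 · 81 · 9 · 61 · 36 ≡ 64 (mod 247).
Since 64 ≠ 1, base 6 is a Fermat witness: 247 is composite.

64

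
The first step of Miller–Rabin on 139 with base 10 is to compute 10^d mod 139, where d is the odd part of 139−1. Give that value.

138

139 − 1 = 138 = 2^1 · 69, so d = 69.
10^1 ≡ 10 (mod 139)
10^2 ≡ 10^2 = 100 ≡ 100 (mod 139)
10^4 ≡ 100^2 = 10000 ≡ 131 (mod 139)
10^8 ≡ 131^2 = 17161 ≡ 64 (mod 139)
10^16 ≡ 64^2 = 4096 ≡ 65 (mod 139)
10^32 ≡ 65^2 = 4225 ≡ 55 (mod 139)
10^64 ≡ 55^2 = 3025 ≡ 106 (mod 139)
69 = 64 + 4 + 1 in binary powers of 2.
So 10^69 ≡ 106 · 131 · 10 ≡ 138 (mod 139).
Since 10^d ≡ 138 (mod 139), base 10 does not prove 139 composite.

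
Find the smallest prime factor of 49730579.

49730579 is odd.
Digit sum 44, not divisible by 3.
Ends in 9: not divisible by 5.
7: 49730579 = 7·7104368 + 3
11: 49730579 = 11·4520961 + 8
13: 49730579 = 13·3825429 + 2
17: 49730579 = 17·2925328 + 3
19: 49730579 = 19·2617398 + 17
23: 49730579 = 23·2162199 + 2
29: 49730579 = 29·1714847 + 16
31: 49730579 = 31·1604212 + 7
37: 49730579 = 37·1344069 + 26
41: 49730579 = 41·1212940 + 39
43: 49730579 = 43·1156525 + 4
47: 49730579 = 47·1058097 + 20
53: 49730579 = 53·938312 + 43
59: 49730579 = 59·842891 + 10
61: 49730579 = 61·815255 + 24
67: 49730579 = 67·742247 + 30
71: 49730579 = 71·700430 + 49
73: 49730579 = 73·681240 + 59
79: 49730579 = 79·629501

79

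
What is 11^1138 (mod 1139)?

495

11^1 ≡ 11 (mod 1139)
11^2 ≡ 11^2 = 121 ≡ 121 (mod 1139)
11^4 ≡ 121^2 = 14641 ≡ 973 (mod 1139)
11^8 ≡ 973^2 = 946729 ≡ 220 (mod 1139)
11^16 ≡ 220^2 = 48400 ≡ 562 (mod 1139)
11^32 ≡ 562^2 = 315844 ≡ 341 (mod 1139)
11^64 ≡ 341^2 = 116281 ≡ 103 (mod 1139)
11^128 ≡ 103^2 = 10609 ≡ 358 (mod 1139)
11^256 ≡ 358^2 = 128164 ≡ 596 (mod 1139)
11^512 ≡ 596^2 = 355216 ≡ 987 (mod 1139)
11^1024 ≡ 987^2 = 974169 ≡ 324 (mod 1139)
1138 = 1024 + 64 + 32 + 16 + 2 in binary powers of 2.
So 11^1138 ≡ 324 · 103 · 341 · 562 · 121 ≡ 495 (mod 1139).
Since 495 ≠ 1, base 11 is a Fermat witness: 1139 is composite.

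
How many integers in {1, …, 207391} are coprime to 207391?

Factor: 207391 = 23 · 71 · 127.
φ(207391) = (23−1) · (71−1) · (127−1) = 22 · 70 · 126 = 194040.

194040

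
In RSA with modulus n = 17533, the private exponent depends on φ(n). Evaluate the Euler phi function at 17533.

Factor: 17533 = 89 · 197.
φ(17533) = (89−1) · (197−1) = 88 · 196 = 17248.

17248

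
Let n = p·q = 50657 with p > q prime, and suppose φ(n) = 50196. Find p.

φ(n) = (p−1)(q−1) = n − (p+q) + 1, so p + q = 50657 − 50196 + 1 = 462.
p and q are the roots of t² − 462t + 50657 = 0.
Discriminant: 462² − 4·50657 = 213444 − 202628 = 10816; √10816 = 104.
q = (462 − 104)/2 = 179, p = (462 + 104)/2 = 283.
Check: 179 · 283 = 50657.

283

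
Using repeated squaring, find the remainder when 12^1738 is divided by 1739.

12^1 ≡ 12 (mod 1739)
12^2 ≡ 12^2 = 144 ≡ 144 (mod 1739)
12^4 ≡ 144^2 = 20736 ≡ 1607 (mod 1739)
12^8 ≡ 1607^2 = 2582449 ≡ 34 (mod 1739)
12^16 ≡ 34^2 = 1156 ≡ 1156 (mod 1739)
12^32 ≡ 1156^2 = 1336336 ≡ 784 (mod 1739)
12^64 ≡ 784^2 = 614656 ≡ 789 (mod 1739)
12^128 ≡ 789^2 = 622521 ≡ 1698 (mod 1739)
12^256 ≡ 1698^2 = 2883204 ≡ 1681 (mod 1739)
12^512 ≡ 1681^2 = 2825761 ≡ 1625 (mod 1739)
12^1024 ≡ 1625^2 = 2640625 ≡ 823 (mod 1739)
1738 = 1024 + 512 + 128 + 64 + 8 + 2 in binary powers of 2.
So 12^1738 ≡ 823 · 1625 · 1698 · 789 · 34 · 144 ≡ 382 (mod 1739).
Since 382 ≠ 1, base 12 is a Fermat witness: 1739 is composite.

382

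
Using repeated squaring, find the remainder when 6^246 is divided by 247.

6^1 ≡ 6 (mod 247)
6^2 ≡ 6^2 = 36 ≡ 36 (mod 247)
6^4 ≡ 36^2 = 1296 ≡ 61 (mod 247)
6^8 ≡ 61^2 = 3721 ≡ 16 (mod 247)
6^16 ≡ 16^2 = 256 ≡ 9 (mod 247)
6^32 ≡ 9^2 = 81 ≡ 81 (mod 247)
6^64 ≡ 81^2 = 6561 ≡ 139 (mod 247)
6^128 ≡ 139^2 = 19321 ≡ 55 (mod 247)
246 = 128 + 64 + 32 + 16 + 4 + 2 in binary powers of 2.
So 6^246 ≡ 55 · 139 · 81 · 9 · 61 · 36 ≡ 64 (mod 247).
Since 64 ≠ 1, base 6 is a Fermat witness: 247 is composite.

64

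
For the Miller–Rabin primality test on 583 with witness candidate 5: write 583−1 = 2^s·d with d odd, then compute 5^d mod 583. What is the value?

583 − 1 = 582 = 2^1 · 291, so d = 291.
5^1 ≡ 5 (mod 583)
5^2 ≡ 5^2 = 25 ≡ 25 (mod 583)
5^4 ≡ 25^2 = 625 ≡ 42 (mod 583)
5^8 ≡ 42^2 = 1764 ≡ 15 (mod 583)
5^16 ≡ 15^2 = 225 ≡ 225 (mod 583)
5^32 ≡ 225^2 = 50625 ≡ 487 (mod 583)
5^64 ≡ 487^2 = 237169 ≡ 471 (mod 583)
5^128 ≡ 471^2 = 221841 ≡ 301 (mod 583)
5^256 ≡ 301^2 = 90601 ≡ 236 (mod 583)
291 = 256 + 32 + 2 + 1 in binary powers of 2.
So 5^291 ≡ 236 · 487 · 25 · 5 ≡ 214 (mod 583).
Squaring chain: 214; never reaches −1, so base 5 is a Miller–Rabin witness that 583 is composite.

214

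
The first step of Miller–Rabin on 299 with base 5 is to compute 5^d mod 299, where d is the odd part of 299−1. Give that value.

299 − 1 = 298 = 2^1 · 149, so d = 149.
5^1 ≡ 5 (mod 299)
5^2 ≡ 5^2 = 25 ≡ 25 (mod 299)
5^4 ≡ 25^2 = 625 ≡ 27 (mod 299)
5^8 ≡ 27^2 = 729 ≡ 131 (mod 299)
5^16 ≡ 131^2 = 17161 ≡ 118 (mod 299)
5^32 ≡ 118^2 = 13924 ≡ 170 (mod 299)
5^64 ≡ 170^2 = 28900 ≡ 196 (mod 299)
5^128 ≡ 196^2 = 38416 ≡ 144 (mod 299)
149 = 128 + 16 + 4 + 1 in binary powers of 2.
So 5^149 ≡ 144 · 118 · 27 · 5 ≡ 291 (mod 299).
Squaring chain: 291; never reaches −1, so base 5 is a Miller–Rabin witness that 299 is composite.

291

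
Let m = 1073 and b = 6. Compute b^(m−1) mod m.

6^1 ≡ 6 (mod 1073)
6^2 ≡ 6^2 = 36 ≡ 36 (mod 1073)
6^4 ≡ 36^2 = 1296 ≡ 223 (mod 1073)
6^8 ≡ 223^2 = 49729 ≡ 371 (mod 1073)
6^16 ≡ 371^2 = 137641 ≡ 297 (mod 1073)
6^32 ≡ 297^2 = 88209 ≡ 223 (mod 1073)
6^64 ≡ 223^2 = 49729 ≡ 371 (mod 1073)
6^128 ≡ 371^2 = 137641 ≡ 297 (mod 1073)
6^256 ≡ 297^2 = 88209 ≡ 223 (mod 1073)
6^512 ≡ 223^2 = 49729 ≡ 371 (mod 1073)
6^1024 ≡ 371^2 = 137641 ≡ 297 (mod 1073)
1072 = 1024 + 32 + 16 in binary powers of 2.
So 6^1072 ≡ 297 · 223 · 297 ≡ 371 (mod 1073).
Since 371 ≠ 1, base 6 is a Fermat witness: 1073 is composite.

371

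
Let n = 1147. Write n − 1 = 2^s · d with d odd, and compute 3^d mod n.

1147 − 1 = 1146 = 2^1 · 573, so d = 573.
3^1 ≡ 3 (mod 1147)
3^2 ≡ 3^2 = 9 ≡ 9 (mod 1147)
3^4 ≡ 9^2 = 81 ≡ 81 (mod 1147)
3^8 ≡ 81^2 = 6561 ≡ 826 (mod 1147)
3^16 ≡ 826^2 = 682276 ≡ 958 (mod 1147)
3^32 ≡ 958^2 = 917764 ≡ 164 (mod 1147)
3^64 ≡ 164^2 = 26896 ≡ 515 (mod 1147)
3^128 ≡ 515^2 = 265225 ≡ 268 (mod 1147)
3^256 ≡ 268^2 = 71824 ≡ 710 (mod 1147)
3^512 ≡ 710^2 = 504100 ≡ 567 (mod 1147)
573 = 512 + 32 + 16 + 8 + 4 + 1 in binary powers of 2.
So 3^573 ≡ 567 · 164 · 958 · 826 · 81 · 3 ≡ 492 (mod 1147).
Squaring chain: 492; never reaches −1, so base 3 is a Miller–Rabin witness that 1147 is composite.

492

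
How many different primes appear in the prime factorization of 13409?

13409 = 11 · 1219
1219 = 23 · 53
13409 = 11 · 23 · 53, which has 3 distinct prime factors.

3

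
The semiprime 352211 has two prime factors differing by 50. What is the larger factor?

619

Since p = q + 50, we have 352211 = q(q + 50), so q² + 50q − 352211 = 0.
Discriminant: 50² + 4·352211 = 2500 + 1408844 = 1411344; √1411344 = 1188.
q = (−50 + 1188)/2 = 569, and p = q + 50 = 619.
Check: 569 · 619 = 352211.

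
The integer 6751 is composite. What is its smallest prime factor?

6751 is odd.
Digit sum 19, not divisible by 3.
Ends in 1: not divisible by 5.
7: 6751 = 7·964 + 3
11: 6751 = 11·613 + 8
13: 6751 = 13·519 + 4
17: 6751 = 17·397 + 2
19: 6751 = 19·355 + 6
23: 6751 = 23·293 + 12
29: 6751 = 29·232 + 23
31: 6751 = 31·217 + 24
37: 6751 = 37·182 + 17
41: 6751 = 41·164 + 27
43: 6751 = 43·157

43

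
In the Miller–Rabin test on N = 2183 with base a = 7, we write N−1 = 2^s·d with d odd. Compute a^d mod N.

86

2183 − 1 = 2182 = 2^1 · 1091, so d = 1091.
7^1 ≡ 7 (mod 2183)
7^2 ≡ 7^2 = 49 ≡ 49 (mod 2183)
7^4 ≡ 49^2 = 2401 ≡ 218 (mod 2183)
7^8 ≡ 218^2 = 47524 ≡ 1681 (mod 2183)
7^16 ≡ 1681^2 = 2825761 ≡ 959 (mod 2183)
7^32 ≡ 959^2 = 919681 ≡ 638 (mod 2183)
7^64 ≡ 638^2 = 407044 ≡ 1006 (mod 2183)
7^128 ≡ 1006^2 = 1012036 ≡ 1307 (mod 2183)
7^256 ≡ 1307^2 = 1708249 ≡ 1143 (mod 2183)
7^512 ≡ 1143^2 = 1306449 ≡ 1015 (mod 2183)
7^1024 ≡ 1015^2 = 1030225 ≡ 2032 (mod 2183)
1091 = 1024 + 64 + 2 + 1 in binary powers of 2.
So 7^1091 ≡ 2032 · 1006 · 49 · 7 ≡ 86 (mod 2183).
Squaring chain: 86; never reaches −1, so base 7 is a Miller–Rabin witness that 2183 is composite.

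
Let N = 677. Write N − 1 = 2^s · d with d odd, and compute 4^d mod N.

677 − 1 = 676 = 2^2 · 169, so d = 169.
4^1 ≡ 4 (mod 677)
4^2 ≡ 4^2 = 16 ≡ 16 (mod 677)
4^4 ≡ 16^2 = 256 ≡ 256 (mod 677)
4^8 ≡ 256^2 = 65536 ≡ 544 (mod 677)
4^16 ≡ 544^2 = 295936 ≡ 87 (mod 677)
4^32 ≡ 87^2 = 7569 ≡ 122 (mod 677)
4^64 ≡ 122^2 = 14884 ≡ 667 (mod 677)
4^128 ≡ 667^2 = 444889 ≡ 100 (mod 677)
169 = 128 + 32 + 8 + 1 in binary powers of 2.
So 4^169 ≡ 100 · 122 · 544 · 4 ≡ 676 (mod 677).
Since 4^d ≡ 676 (mod 677), base 4 does not prove 677 composite.

676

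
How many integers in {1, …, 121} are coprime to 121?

Factor: 121 = 11^2.
φ(121) = 11^1·(11−1) = 110.

110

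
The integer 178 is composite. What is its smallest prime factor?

178 is even: 2 divides it.

2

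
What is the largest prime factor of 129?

43

129 = 3 · 43
43 is prime.
So 129 = 3 · 43; the largest prime factor is 43.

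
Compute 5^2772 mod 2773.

5^1 ≡ 5 (mod 2773)
5^2 ≡ 5^2 = 25 ≡ 25 (mod 2773)
5^4 ≡ 25^2 = 625 ≡ 625 (mod 2773)
5^8 ≡ 625^2 = 390625 ≡ 2405 (mod 2773)
5^16 ≡ 2405^2 = 5784025 ≡ 2320 (mod 2773)
5^32 ≡ 2320^2 = 5382400 ≡ 7 (mod 2773)
5^64 ≡ 7^2 = 49 ≡ 49 (mod 2773)
5^128 ≡ 49^2 = 2401 ≡ 2401 (mod 2773)
5^256 ≡ 2401^2 = 5764801 ≡ 2507 (mod 2773)
5^512 ≡ 2507^2 = 6285049 ≡ 1431 (mod 2773)
5^1024 ≡ 1431^2 = 2047761 ≡ 1287 (mod 2773)
5^2048 ≡ 1287^2 = 1656369 ≡ 888 (mod 2773)
2772 = 2048 + 512 + 128 + 64 + 16 + 4 in binary powers of 2.
So 5^2772 ≡ 888 · 1431 · 2401 · 49 · 2320 · 625 ≡ 1334 (mod 2773).
Since 1334 ≠ 1, base 5 is a Fermat witness: 2773 is composite.

1334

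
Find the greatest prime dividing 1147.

1147 = 31 · 37
37 is prime.
So 1147 = 31 · 37; the largest prime factor is 37.

37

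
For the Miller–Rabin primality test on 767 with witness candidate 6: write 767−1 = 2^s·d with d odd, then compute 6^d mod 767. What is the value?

544

767 − 1 = 766 = 2^1 · 383, so d = 383.
6^1 ≡ 6 (mod 767)
6^2 ≡ 6^2 = 36 ≡ 36 (mod 767)
6^4 ≡ 36^2 = 1296 ≡ 529 (mod 767)
6^8 ≡ 529^2 = 279841 ≡ 653 (mod 767)
6^16 ≡ 653^2 = 426409 ≡ 724 (mod 767)
6^32 ≡ 724^2 = 524176 ≡ 315 (mod 767)
6^64 ≡ 315^2 = 99225 ≡ 282 (mod 767)
6^128 ≡ 282^2 = 79524 ≡ 523 (mod 767)
6^256 ≡ 523^2 = 273529 ≡ 477 (mod 767)
383 = 256 + 64 + 32 + 16 + 8 + 4 + 2 + 1 in binary powers of 2.
So 6^383 ≡ 477 · 282 · 315 · 724 · 653 · 529 · 36 · 6 ≡ 544 (mod 767).
Squaring chain: 544; never reaches −1, so base 6 is a Miller–Rabin witness that 767 is composite.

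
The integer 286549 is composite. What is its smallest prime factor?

286549 is odd.
Digit sum 34, not divisible by 3.
Ends in 9: not divisible by 5.
7: 286549 = 7·40935 + 4
11: 286549 = 11·26049 + 10
13: 286549 = 13·22042 + 3
17: 286549 = 17·16855 + 14
19: 286549 = 19·15081 + 10
23: 286549 = 23·12458 + 15
29: 286549 = 29·9881

29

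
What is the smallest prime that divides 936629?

936629 is odd.
Digit sum 35, not divisible by 3.
Ends in 9: not divisible by 5.
7: 936629 = 7·133804 + 1
11: 936629 = 11·85148 + 1
13: 936629 = 13·72048 + 5
17: 936629 = 17·55095 + 14
19: 936629 = 19·49296 + 5
23: 936629 = 23·40723

23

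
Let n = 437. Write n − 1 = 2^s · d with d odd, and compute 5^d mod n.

290

437 − 1 = 436 = 2^2 · 109, so d = 109.
5^1 ≡ 5 (mod 437)
5^2 ≡ 5^2 = 25 ≡ 25 (mod 437)
5^4 ≡ 25^2 = 625 ≡ 188 (mod 437)
5^8 ≡ 188^2 = 35344 ≡ 384 (mod 437)
5^16 ≡ 384^2 = 147456 ≡ 187 (mod 437)
5^32 ≡ 187^2 = 34969 ≡ 9 (mod 437)
5^64 ≡ 9^2 = 81 ≡ 81 (mod 437)
109 = 64 + 32 + 8 + 4 + 1 in binary powers of 2.
So 5^109 ≡ 81 · 9 · 384 · 188 · 5 ≡ 290 (mod 437).
Squaring chain: 290 → 196; never reaches −1, so base 5 is a Miller–Rabin witness that 437 is composite.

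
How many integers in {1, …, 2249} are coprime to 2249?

Factor: 2249 = 13 · 173.
φ(2249) = (13−1) · (173−1) = 12 · 172 = 2064.

2064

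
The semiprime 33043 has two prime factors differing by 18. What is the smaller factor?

173

Since p = q + 18, we have 33043 = q(q + 18), so q² + 18q − 33043 = 0.
Discriminant: 18² + 4·33043 = 324 + 132172 = 132496; √132496 = 364.
q = (−18 + 364)/2 = 173, and p = q + 18 = 191.
Check: 173 · 191 = 33043.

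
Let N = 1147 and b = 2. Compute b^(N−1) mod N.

529

2^1 ≡ 2 (mod 1147)
2^2 ≡ 2^2 = 4 ≡ 4 (mod 1147)
2^4 ≡ 4^2 = 16 ≡ 16 (mod 1147)
2^8 ≡ 16^2 = 256 ≡ 256 (mod 1147)
2^16 ≡ 256^2 = 65536 ≡ 157 (mod 1147)
2^32 ≡ 157^2 = 24649 ≡ 562 (mod 1147)
2^64 ≡ 562^2 = 315844 ≡ 419 (mod 1147)
2^128 ≡ 419^2 = 175561 ≡ 70 (mod 1147)
2^256 ≡ 70^2 = 4900 ≡ 312 (mod 1147)
2^512 ≡ 312^2 = 97344 ≡ 996 (mod 1147)
2^1024 ≡ 996^2 = 992016 ≡ 1008 (mod 1147)
1146 = 1024 + 64 + 32 + 16 + 8 + 2 in binary powers of 2.
So 2^1146 ≡ 1008 · 419 · 562 · 157 · 256 · 4 ≡ 529 (mod 1147).
Since 529 ≠ 1, base 2 is a Fermat witness: 1147 is composite.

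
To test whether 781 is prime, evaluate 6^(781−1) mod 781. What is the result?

6^1 ≡ 6 (mod 781)
6^2 ≡ 6^2 = 36 ≡ 36 (mod 781)
6^4 ≡ 36^2 = 1296 ≡ 515 (mod 781)
6^8 ≡ 515^2 = 265225 ≡ 466 (mod 781)
6^16 ≡ 466^2 = 217156 ≡ 38 (mod 781)
6^32 ≡ 38^2 = 1444 ≡ 663 (mod 781)
6^64 ≡ 663^2 = 439569 ≡ 647 (mod 781)
6^128 ≡ 647^2 = 418609 ≡ 774 (mod 781)
6^256 ≡ 774^2 = 599076 ≡ 49 (mod 781)
6^512 ≡ 49^2 = 2401 ≡ 58 (mod 781)
780 = 512 + 256 + 8 + 4 in binary powers of 2.
So 6^780 ≡ 58 · 49 · 466 · 515 ≡ 375 (mod 781).
Since 375 ≠ 1, base 6 is a Fermat witness: 781 is composite.

375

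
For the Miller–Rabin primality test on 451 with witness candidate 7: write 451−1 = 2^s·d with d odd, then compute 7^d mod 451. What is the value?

451 − 1 = 450 = 2^1 · 225, so d = 225.
7^1 ≡ 7 (mod 451)
7^2 ≡ 7^2 = 49 ≡ 49 (mod 451)
7^4 ≡ 49^2 = 2401 ≡ 146 (mod 451)
7^8 ≡ 146^2 = 21316 ≡ 119 (mod 451)
7^16 ≡ 119^2 = 14161 ≡ 180 (mod 451)
7^32 ≡ 180^2 = 32400 ≡ 379 (mod 451)
7^64 ≡ 379^2 = 143641 ≡ 223 (mod 451)
7^128 ≡ 223^2 = 49729 ≡ 119 (mod 451)
225 = 128 + 64 + 32 + 1 in binary powers of 2.
So 7^225 ≡ 119 · 223 · 379 · 7 ≡ 208 (mod 451).
Squaring chain: 208; never reaches −1, so base 7 is a Miller–Rabin witness that 451 is composite.

208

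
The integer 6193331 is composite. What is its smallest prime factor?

47

6193331 is odd.
Digit sum 26, not divisible by 3.
Ends in 1: not divisible by 5.
7: 6193331 = 7·884761 + 4
11: 6193331 = 11·563030 + 1
13: 6193331 = 13·476410 + 1
17: 6193331 = 17·364313 + 10
19: 6193331 = 19·325964 + 15
23: 6193331 = 23·269275 + 6
29: 6193331 = 29·213563 + 4
31: 6193331 = 31·199784 + 27
37: 6193331 = 37·167387 + 12
41: 6193331 = 41·151056 + 35
43: 6193331 = 43·144030 + 41
47: 6193331 = 47·131773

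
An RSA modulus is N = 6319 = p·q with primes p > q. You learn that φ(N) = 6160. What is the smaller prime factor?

φ(n) = (p−1)(q−1) = n − (p+q) + 1, so p + q = 6319 − 6160 + 1 = 160.
p and q are the roots of t² − 160t + 6319 = 0.
Discriminant: 160² − 4·6319 = 25600 − 25276 = 324; √324 = 18.
q = (160 − 18)/2 = 71, p = (160 + 18)/2 = 89.
Check: 71 · 89 = 6319.

71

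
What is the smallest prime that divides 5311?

5311 is odd.
Digit sum 10, not divisible by 3.
Ends in 1: not divisible by 5.
7: 5311 = 7·758 + 5
11: 5311 = 11·482 + 9
13: 5311 = 13·408 + 7
17: 5311 = 17·312 + 7
19: 5311 = 19·279 + 10
23: 5311 = 23·230 + 21
29: 5311 = 29·183 + 4
31: 5311 = 31·171 + 10
37: 5311 = 37·143 + 20
41: 5311 = 41·129 + 22
43: 5311 = 43·123 + 22
47: 5311 = 47·113

47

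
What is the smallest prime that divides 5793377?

53

5793377 is odd.
Digit sum 41, not divisible by 3.
Ends in 7: not divisible by 5.
7: 5793377 = 7·827625 + 2
11: 5793377 = 11·526670 + 7
13: 5793377 = 13·445644 + 5
17: 5793377 = 17·340786 + 15
19: 5793377 = 19·304914 + 11
23: 5793377 = 23·251885 + 22
29: 5793377 = 29·199771 + 18
31: 5793377 = 31·186883 + 4
37: 5793377 = 37·156577 + 28
41: 5793377 = 41·141301 + 36
43: 5793377 = 43·134729 + 30
47: 5793377 = 47·123263 + 16
53: 5793377 = 53·109309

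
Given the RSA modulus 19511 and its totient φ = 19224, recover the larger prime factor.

φ(n) = (p−1)(q−1) = n − (p+q) + 1, so p + q = 19511 − 19224 + 1 = 288.
p and q are the roots of t² − 288t + 19511 = 0.
Discriminant: 288² − 4·19511 = 82944 − 78044 = 4900; √4900 = 70.
q = (288 − 70)/2 = 109, p = (288 + 70)/2 = 179.
Check: 109 · 179 = 19511.

179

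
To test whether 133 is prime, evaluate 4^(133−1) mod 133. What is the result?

4^1 ≡ 4 (mod 133)
4^2 ≡ 4^2 = 16 ≡ 16 (mod 133)
4^4 ≡ 16^2 = 256 ≡ 123 (mod 133)
4^8 ≡ 123^2 = 15129 ≡ 100 (mod 133)
4^16 ≡ 100^2 = 10000 ≡ 25 (mod 133)
4^32 ≡ 25^2 = 625 ≡ 93 (mod 133)
4^64 ≡ 93^2 = 8649 ≡ 4 (mod 133)
4^128 ≡ 4^2 = 16 ≡ 16 (mod 133)
132 = 128 + 4 in binary powers of 2.
So 4^132 ≡ 16 · 123 ≡ 106 (mod 133).
Since 106 ≠ 1, base 4 is a Fermat witness: 133 is composite.

106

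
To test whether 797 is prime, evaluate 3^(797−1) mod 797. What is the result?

3^1 ≡ 3 (mod 797)
3^2 ≡ 3^2 = 9 ≡ 9 (mod 797)
3^4 ≡ 9^2 = 81 ≡ 81 (mod 797)
3^8 ≡ 81^2 = 6561 ≡ 185 (mod 797)
3^16 ≡ 185^2 = 34225 ≡ 751 (mod 797)
3^32 ≡ 751^2 = 564001 ≡ 522 (mod 797)
3^64 ≡ 522^2 = 272484 ≡ 707 (mod 797)
3^128 ≡ 707^2 = 499849 ≡ 130 (mod 797)
3^256 ≡ 130^2 = 16900 ≡ 163 (mod 797)
3^512 ≡ 163^2 = 26569 ≡ 268 (mod 797)
796 = 512 + 256 + 16 + 8 + 4 in binary powers of 2.
So 3^796 ≡ 268 · 163 · 751 · 185 · 81 ≡ 1 (mod 797).
Since the result is 1, base 3 gives no evidence that 797 is composite.

1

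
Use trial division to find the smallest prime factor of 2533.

17

2533 is odd.
Digit sum 13, not divisible by 3.
Ends in 3: not divisible by 5.
7: 2533 = 7·361 + 6
11: 2533 = 11·230 + 3
13: 2533 = 13·194 + 11
17: 2533 = 17·149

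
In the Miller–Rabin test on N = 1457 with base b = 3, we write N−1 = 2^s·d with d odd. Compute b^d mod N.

251

1457 − 1 = 1456 = 2^4 · 91, so d = 91.
3^1 ≡ 3 (mod 1457)
3^2 ≡ 3^2 = 9 ≡ 9 (mod 1457)
3^4 ≡ 9^2 = 81 ≡ 81 (mod 1457)
3^8 ≡ 81^2 = 6561 ≡ 733 (mod 1457)
3^16 ≡ 733^2 = 537289 ≡ 1113 (mod 1457)
3^32 ≡ 1113^2 = 1238769 ≡ 319 (mod 1457)
3^64 ≡ 319^2 = 101761 ≡ 1228 (mod 1457)
91 = 64 + 16 + 8 + 2 + 1 in binary powers of 2.
So 3^91 ≡ 1228 · 1113 · 733 · 9 · 3 ≡ 251 (mod 1457).
Squaring chain: 251 → 350 → 112 → 888; never reaches −1, so base 3 is a Miller–Rabin witness that 1457 is composite.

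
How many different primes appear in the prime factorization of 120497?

120497 = 13^2 · 713
713 = 23 · 31
120497 = 13^2 · 23 · 31, which has 3 distinct prime factors.

3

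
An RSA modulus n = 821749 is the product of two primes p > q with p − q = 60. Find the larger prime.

Since p = q + 60, we have 821749 = q(q + 60), so q² + 60q − 821749 = 0.
Discriminant: 60² + 4·821749 = 3600 + 3286996 = 3290596; √3290596 = 1814.
q = (−60 + 1814)/2 = 877, and p = q + 60 = 937.
Check: 877 · 937 = 821749.

937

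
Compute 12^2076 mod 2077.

560

12^1 ≡ 12 (mod 2077)
12^2 ≡ 12^2 = 144 ≡ 144 (mod 2077)
12^4 ≡ 144^2 = 20736 ≡ 2043 (mod 2077)
12^8 ≡ 2043^2 = 4173849 ≡ 1156 (mod 2077)
12^16 ≡ 1156^2 = 1336336 ≡ 825 (mod 2077)
12^32 ≡ 825^2 = 680625 ≡ 1446 (mod 2077)
12^64 ≡ 1446^2 = 2090916 ≡ 1454 (mod 2077)
12^128 ≡ 1454^2 = 2114116 ≡ 1807 (mod 2077)
12^256 ≡ 1807^2 = 3265249 ≡ 205 (mod 2077)
12^512 ≡ 205^2 = 42025 ≡ 485 (mod 2077)
12^1024 ≡ 485^2 = 235225 ≡ 524 (mod 2077)
12^2048 ≡ 524^2 = 274576 ≡ 412 (mod 2077)
2076 = 2048 + 16 + 8 + 4 in binary powers of 2.
So 12^2076 ≡ 412 · 825 · 1156 · 2043 ≡ 560 (mod 2077).
Since 560 ≠ 1, base 12 is a Fermat witness: 2077 is composite.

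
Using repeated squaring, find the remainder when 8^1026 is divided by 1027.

8^1 ≡ 8 (mod 1027)
8^2 ≡ 8^2 = 64 ≡ 64 (mod 1027)
8^4 ≡ 64^2 = 4096 ≡ 1015 (mod 1027)
8^8 ≡ 1015^2 = 1030225 ≡ 144 (mod 1027)
8^16 ≡ 144^2 = 20736 ≡ 196 (mod 1027)
8^32 ≡ 196^2 = 38416 ≡ 417 (mod 1027)
8^64 ≡ 417^2 = 173889 ≡ 326 (mod 1027)
8^128 ≡ 326^2 = 106276 ≡ 495 (mod 1027)
8^256 ≡ 495^2 = 245025 ≡ 599 (mod 1027)
8^512 ≡ 599^2 = 358801 ≡ 378 (mod 1027)
8^1024 ≡ 378^2 = 142884 ≡ 131 (mod 1027)
1026 = 1024 + 2 in binary powers of 2.
So 8^1026 ≡ 131 · 64 ≡ 168 (mod 1027).
Since 168 ≠ 1, base 8 is a Fermat witness: 1027 is composite.

168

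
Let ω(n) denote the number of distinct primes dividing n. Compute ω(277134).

6

277134 = 2 · 138567
138567 = 3 · 46189
46189 = 11 · 4199
4199 = 13 · 323
323 = 17 · 19
277134 = 2 · 3 · 11 · 13 · 17 · 19, which has 6 distinct prime factors.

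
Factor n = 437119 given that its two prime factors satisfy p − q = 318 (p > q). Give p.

839

Since p = q + 318, we have 437119 = q(q + 318), so q² + 318q − 437119 = 0.
Discriminant: 318² + 4·437119 = 101124 + 1748476 = 1849600; √1849600 = 1360.
q = (−318 + 1360)/2 = 521, and p = q + 318 = 839.
Check: 521 · 839 = 437119.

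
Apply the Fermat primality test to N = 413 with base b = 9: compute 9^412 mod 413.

9^1 ≡ 9 (mod 413)
9^2 ≡ 9^2 = 81 ≡ 81 (mod 413)
9^4 ≡ 81^2 = 6561 ≡ 366 (mod 413)
9^8 ≡ 366^2 = 133956 ≡ 144 (mod 413)
9^16 ≡ 144^2 = 20736 ≡ 86 (mod 413)
9^32 ≡ 86^2 = 7396 ≡ 375 (mod 413)
9^64 ≡ 375^2 = 140625 ≡ 205 (mod 413)
9^128 ≡ 205^2 = 42025 ≡ 312 (mod 413)
9^256 ≡ 312^2 = 97344 ≡ 289 (mod 413)
412 = 256 + 128 + 16 + 8 + 4 in binary powers of 2.
So 9^412 ≡ 289 · 312 · 86 · 144 · 366 ≡ 205 (mod 413).
Since 205 ≠ 1, base 9 is a Fermat witness: 413 is composite.

205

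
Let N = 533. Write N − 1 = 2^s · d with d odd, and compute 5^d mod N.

533 − 1 = 532 = 2^2 · 133, so d = 133.
5^1 ≡ 5 (mod 533)
5^2 ≡ 5^2 = 25 ≡ 25 (mod 533)
5^4 ≡ 25^2 = 625 ≡ 92 (mod 533)
5^8 ≡ 92^2 = 8464 ≡ 469 (mod 533)
5^16 ≡ 469^2 = 219961 ≡ 365 (mod 533)
5^32 ≡ 365^2 = 133225 ≡ 508 (mod 533)
5^64 ≡ 508^2 = 258064 ≡ 92 (mod 533)
5^128 ≡ 92^2 = 8464 ≡ 469 (mod 533)
133 = 128 + 4 + 1 in binary powers of 2.
So 5^133 ≡ 469 · 92 · 5 ≡ 408 (mod 533).
Squaring chain: 408 → 168; never reaches −1, so base 5 is a Miller–Rabin witness that 533 is composite.

408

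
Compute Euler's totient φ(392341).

371952

Factor: 392341 = 29 · 83 · 163.
φ(392341) = (29−1) · (83−1) · (163−1) = 28 · 82 · 162 = 371952.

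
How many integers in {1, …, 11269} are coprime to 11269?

Factor: 11269 = 59 · 191.
φ(11269) = (59−1) · (191−1) = 58 · 190 = 11020.

11020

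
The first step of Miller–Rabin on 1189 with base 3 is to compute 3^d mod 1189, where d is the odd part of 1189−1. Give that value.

1189 − 1 = 1188 = 2^2 · 297, so d = 297.
3^1 ≡ 3 (mod 1189)
3^2 ≡ 3^2 = 9 ≡ 9 (mod 1189)
3^4 ≡ 9^2 = 81 ≡ 81 (mod 1189)
3^8 ≡ 81^2 = 6561 ≡ 616 (mod 1189)
3^16 ≡ 616^2 = 379456 ≡ 165 (mod 1189)
3^32 ≡ 165^2 = 27225 ≡ 1067 (mod 1189)
3^64 ≡ 1067^2 = 1138489 ≡ 616 (mod 1189)
3^128 ≡ 616^2 = 379456 ≡ 165 (mod 1189)
3^256 ≡ 165^2 = 27225 ≡ 1067 (mod 1189)
297 = 256 + 32 + 8 + 1 in binary powers of 2.
So 3^297 ≡ 1067 · 1067 · 616 · 3 ≡ 495 (mod 1189).
Squaring chain: 495 → 91; never reaches −1, so base 3 is a Miller–Rabin witness that 1189 is composite.

495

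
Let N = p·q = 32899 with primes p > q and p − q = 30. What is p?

Since p = q + 30, we have 32899 = q(q + 30), so q² + 30q − 32899 = 0.
Discriminant: 30² + 4·32899 = 900 + 131596 = 132496; √132496 = 364.
q = (−30 + 364)/2 = 167, and p = q + 30 = 197.
Check: 167 · 197 = 32899.

197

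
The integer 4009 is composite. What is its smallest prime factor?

4009 is odd.
Digit sum 13, not divisible by 3.
Ends in 9: not divisible by 5.
7: 4009 = 7·572 + 5
11: 4009 = 11·364 + 5
13: 4009 = 13·308 + 5
17: 4009 = 17·235 + 14
19: 4009 = 19·211

19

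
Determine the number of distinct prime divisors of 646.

646 = 2 · 323
323 = 17 · 19
646 = 2 · 17 · 19, which has 3 distinct prime factors.

3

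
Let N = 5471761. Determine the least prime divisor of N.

5471761 is odd.
Digit sum 31, not divisible by 3.
Ends in 1: not divisible by 5.
7: 5471761 = 7·781680 + 1
11: 5471761 = 11·497432 + 9
13: 5471761 = 13·420904 + 9
17: 5471761 = 17·321868 + 5
19: 5471761 = 19·287987 + 8
23: 5471761 = 23·237902 + 15
29: 5471761 = 29·188681 + 12
31: 5471761 = 31·176508 + 13
37: 5471761 = 37·147885 + 16
41: 5471761 = 41·133457 + 24
43: 5471761 = 43·127250 + 11
47: 5471761 = 47·116420 + 21
53: 5471761 = 53·103240 + 41
59: 5471761 = 59·92741 + 42
61: 5471761 = 61·89701

61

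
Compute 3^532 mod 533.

81

3^1 ≡ 3 (mod 533)
3^2 ≡ 3^2 = 9 ≡ 9 (mod 533)
3^4 ≡ 9^2 = 81 ≡ 81 (mod 533)
3^8 ≡ 81^2 = 6561 ≡ 165 (mod 533)
3^16 ≡ 165^2 = 27225 ≡ 42 (mod 533)
3^32 ≡ 42^2 = 1764 ≡ 165 (mod 533)
3^64 ≡ 165^2 = 27225 ≡ 42 (mod 533)
3^128 ≡ 42^2 = 1764 ≡ 165 (mod 533)
3^256 ≡ 165^2 = 27225 ≡ 42 (mod 533)
3^512 ≡ 42^2 = 1764 ≡ 165 (mod 533)
532 = 512 + 16 + 4 in binary powers of 2.
So 3^532 ≡ 165 · 42 · 81 ≡ 81 (mod 533).
Since 81 ≠ 1, base 3 is a Fermat witness: 533 is composite.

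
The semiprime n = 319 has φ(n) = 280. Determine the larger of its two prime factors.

29

φ(n) = (p−1)(q−1) = n − (p+q) + 1, so p + q = 319 − 280 + 1 = 40.
p and q are the roots of t² − 40t + 319 = 0.
Discriminant: 40² − 4·319 = 1600 − 1276 = 324; √324 = 18.
q = (40 − 18)/2 = 11, p = (40 + 18)/2 = 29.
Check: 11 · 29 = 319.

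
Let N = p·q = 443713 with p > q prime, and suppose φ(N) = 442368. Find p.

φ(n) = (p−1)(q−1) = n − (p+q) + 1, so p + q = 443713 − 442368 + 1 = 1346.
p and q are the roots of t² − 1346t + 443713 = 0.
Discriminant: 1346² − 4·443713 = 1811716 − 1774852 = 36864; √36864 = 192.
q = (1346 − 192)/2 = 577, p = (1346 + 192)/2 = 769.
Check: 577 · 769 = 443713.

769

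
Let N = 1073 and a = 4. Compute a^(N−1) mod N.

4^1 ≡ 4 (mod 1073)
4^2 ≡ 4^2 = 16 ≡ 16 (mod 1073)
4^4 ≡ 16^2 = 256 ≡ 256 (mod 1073)
4^8 ≡ 256^2 = 65536 ≡ 83 (mod 1073)
4^16 ≡ 83^2 = 6889 ≡ 451 (mod 1073)
4^32 ≡ 451^2 = 203401 ≡ 604 (mod 1073)
4^64 ≡ 604^2 = 364816 ≡ 1069 (mod 1073)
4^128 ≡ 1069^2 = 1142761 ≡ 16 (mod 1073)
4^256 ≡ 16^2 = 256 ≡ 256 (mod 1073)
4^512 ≡ 256^2 = 65536 ≡ 83 (mod 1073)
4^1024 ≡ 83^2 = 6889 ≡ 451 (mod 1073)
1072 = 1024 + 32 + 16 in binary powers of 2.
So 4^1072 ≡ 451 · 604 · 451 ≡ 1069 (mod 1073).
Since 1069 ≠ 1, base 4 is a Fermat witness: 1073 is composite.

1069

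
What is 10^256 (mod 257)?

1

10^1 ≡ 10 (mod 257)
10^2 ≡ 10^2 = 100 ≡ 100 (mod 257)
10^4 ≡ 100^2 = 10000 ≡ 234 (mod 257)
10^8 ≡ 234^2 = 54756 ≡ 15 (mod 257)
10^16 ≡ 15^2 = 225 ≡ 225 (mod 257)
10^32 ≡ 225^2 = 50625 ≡ 253 (mod 257)
10^64 ≡ 253^2 = 64009 ≡ 16 (mod 257)
10^128 ≡ 16^2 = 256 ≡ 256 (mod 257)
10^256 ≡ 256^2 = 65536 ≡ 1 (mod 257)
256 = 256 in binary powers of 2.
So 10^256 ≡ 1 ≡ 1 (mod 257).
Since the result is 1, base 10 gives no evidence that 257 is composite.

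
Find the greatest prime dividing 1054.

31

1054 = 2 · 527
527 = 17 · 31
31 is prime.
So 1054 = 2 · 17 · 31; the largest prime factor is 31.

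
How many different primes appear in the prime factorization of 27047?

27047 = 17 · 1591
1591 = 37 · 43
27047 = 17 · 37 · 43, which has 3 distinct prime factors.

3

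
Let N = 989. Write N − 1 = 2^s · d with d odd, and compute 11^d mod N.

989 − 1 = 988 = 2^2 · 247, so d = 247.
11^1 ≡ 11 (mod 989)
11^2 ≡ 11^2 = 121 ≡ 121 (mod 989)
11^4 ≡ 121^2 = 14641 ≡ 795 (mod 989)
11^8 ≡ 795^2 = 632025 ≡ 54 (mod 989)
11^16 ≡ 54^2 = 2916 ≡ 938 (mod 989)
11^32 ≡ 938^2 = 879844 ≡ 623 (mod 989)
11^64 ≡ 623^2 = 388129 ≡ 441 (mod 989)
11^128 ≡ 441^2 = 194481 ≡ 637 (mod 989)
247 = 128 + 64 + 32 + 16 + 4 + 2 + 1 in binary powers of 2.
So 11^247 ≡ 637 · 441 · 623 · 938 · 795 · 121 · 11 ≡ 465 (mod 989).
Squaring chain: 465 → 623; never reaches −1, so base 11 is a Miller–Rabin witness that 989 is composite.

465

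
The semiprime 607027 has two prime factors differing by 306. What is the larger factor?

Since p = q + 306, we have 607027 = q(q + 306), so q² + 306q − 607027 = 0.
Discriminant: 306² + 4·607027 = 93636 + 2428108 = 2521744; √2521744 = 1588.
q = (−306 + 1588)/2 = 641, and p = q + 306 = 947.
Check: 641 · 947 = 607027.

947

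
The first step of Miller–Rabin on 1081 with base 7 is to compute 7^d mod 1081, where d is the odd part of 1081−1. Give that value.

366

1081 − 1 = 1080 = 2^3 · 135, so d = 135.
7^1 ≡ 7 (mod 1081)
7^2 ≡ 7^2 = 49 ≡ 49 (mod 1081)
7^4 ≡ 49^2 = 2401 ≡ 239 (mod 1081)
7^8 ≡ 239^2 = 57121 ≡ 909 (mod 1081)
7^16 ≡ 909^2 = 826281 ≡ 397 (mod 1081)
7^32 ≡ 397^2 = 157609 ≡ 864 (mod 1081)
7^64 ≡ 864^2 = 746496 ≡ 606 (mod 1081)
7^128 ≡ 606^2 = 367236 ≡ 777 (mod 1081)
135 = 128 + 4 + 2 + 1 in binary powers of 2.
So 7^135 ≡ 777 · 239 · 49 · 7 ≡ 366 (mod 1081).
Squaring chain: 366 → 993 → 177; never reaches −1, so base 7 is a Miller–Rabin witness that 1081 is composite.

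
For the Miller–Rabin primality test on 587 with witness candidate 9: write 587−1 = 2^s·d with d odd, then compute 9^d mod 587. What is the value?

587 − 1 = 586 = 2^1 · 293, so d = 293.
9^1 ≡ 9 (mod 587)
9^2 ≡ 9^2 = 81 ≡ 81 (mod 587)
9^4 ≡ 81^2 = 6561 ≡ 104 (mod 587)
9^8 ≡ 104^2 = 10816 ≡ 250 (mod 587)
9^16 ≡ 250^2 = 62500 ≡ 278 (mod 587)
9^32 ≡ 278^2 = 77284 ≡ 387 (mod 587)
9^64 ≡ 387^2 = 149769 ≡ 84 (mod 587)
9^128 ≡ 84^2 = 7056 ≡ 12 (mod 587)
9^256 ≡ 12^2 = 144 ≡ 144 (mod 587)
293 = 256 + 32 + 4 + 1 in binary powers of 2.
So 9^293 ≡ 144 · 387 · 104 · 9 ≡ 1 (mod 587).
Since 9^d ≡ 1 (mod 587), base 9 does not prove 587 composite.

1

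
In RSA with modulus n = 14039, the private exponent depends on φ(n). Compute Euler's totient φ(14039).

13800

Factor: 14039 = 101 · 139.
φ(14039) = (101−1) · (139−1) = 100 · 138 = 13800.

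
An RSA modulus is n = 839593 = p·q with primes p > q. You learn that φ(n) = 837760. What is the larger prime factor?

φ(n) = (p−1)(q−1) = n − (p+q) + 1, so p + q = 839593 − 837760 + 1 = 1834.
p and q are the roots of t² − 1834t + 839593 = 0.
Discriminant: 1834² − 4·839593 = 3363556 − 3358372 = 5184; √5184 = 72.
q = (1834 − 72)/2 = 881, p = (1834 + 72)/2 = 953.
Check: 881 · 953 = 839593.

953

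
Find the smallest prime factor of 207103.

13

207103 is odd.
Digit sum 13, not divisible by 3.
Ends in 3: not divisible by 5.
7: 207103 = 7·29586 + 1
11: 207103 = 11·18827 + 6
13: 207103 = 13·15931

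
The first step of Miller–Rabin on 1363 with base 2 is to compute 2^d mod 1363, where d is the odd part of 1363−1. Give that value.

1363 − 1 = 1362 = 2^1 · 681, so d = 681.
2^1 ≡ 2 (mod 1363)
2^2 ≡ 2^2 = 4 ≡ 4 (mod 1363)
2^4 ≡ 4^2 = 16 ≡ 16 (mod 1363)
2^8 ≡ 16^2 = 256 ≡ 256 (mod 1363)
2^16 ≡ 256^2 = 65536 ≡ 112 (mod 1363)
2^32 ≡ 112^2 = 12544 ≡ 277 (mod 1363)
2^64 ≡ 277^2 = 76729 ≡ 401 (mod 1363)
2^128 ≡ 401^2 = 160801 ≡ 1330 (mod 1363)
2^256 ≡ 1330^2 = 1768900 ≡ 1089 (mod 1363)
2^512 ≡ 1089^2 = 1185921 ≡ 111 (mod 1363)
681 = 512 + 128 + 32 + 8 + 1 in binary powers of 2.
So 2^681 ≡ 111 · 1330 · 277 · 256 · 2 ≡ 686 (mod 1363).
Squaring chain: 686; never reaches −1, so base 2 is a Miller–Rabin witness that 1363 is composite.

686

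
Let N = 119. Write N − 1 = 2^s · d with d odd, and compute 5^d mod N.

119 − 1 = 118 = 2^1 · 59, so d = 59.
5^1 ≡ 5 (mod 119)
5^2 ≡ 5^2 = 25 ≡ 25 (mod 119)
5^4 ≡ 25^2 = 625 ≡ 30 (mod 119)
5^8 ≡ 30^2 = 900 ≡ 67 (mod 119)
5^16 ≡ 67^2 = 4489 ≡ 86 (mod 119)
5^32 ≡ 86^2 = 7396 ≡ 18 (mod 119)
59 = 32 + 16 + 8 + 2 + 1 in binary powers of 2.
So 5^59 ≡ 18 · 86 · 67 · 25 · 5 ≡ 45 (mod 119).
Squaring chain: 45; never reaches −1, so base 5 is a Miller–Rabin witness that 119 is composite.

45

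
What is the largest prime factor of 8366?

89

8366 = 2 · 4183
4183 = 47 · 89
89 is prime.
So 8366 = 2 · 47 · 89; the largest prime factor is 89.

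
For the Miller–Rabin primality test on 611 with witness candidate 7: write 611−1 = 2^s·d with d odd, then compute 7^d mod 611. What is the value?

611 − 1 = 610 = 2^1 · 305, so d = 305.
7^1 ≡ 7 (mod 611)
7^2 ≡ 7^2 = 49 ≡ 49 (mod 611)
7^4 ≡ 49^2 = 2401 ≡ 568 (mod 611)
7^8 ≡ 568^2 = 322624 ≡ 16 (mod 611)
7^16 ≡ 16^2 = 256 ≡ 256 (mod 611)
7^32 ≡ 256^2 = 65536 ≡ 159 (mod 611)
7^64 ≡ 159^2 = 25281 ≡ 230 (mod 611)
7^128 ≡ 230^2 = 52900 ≡ 354 (mod 611)
7^256 ≡ 354^2 = 125316 ≡ 61 (mod 611)
305 = 256 + 32 + 16 + 1 in binary powers of 2.
So 7^305 ≡ 61 · 159 · 256 · 7 ≡ 102 (mod 611).
Squaring chain: 102; never reaches −1, so base 7 is a Miller–Rabin witness that 611 is composite.

102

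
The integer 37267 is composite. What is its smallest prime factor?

37267 is odd.
Digit sum 25, not divisible by 3.
Ends in 7: not divisible by 5.
7: 37267 = 7·5323 + 6
11: 37267 = 11·3387 + 10
13: 37267 = 13·2866 + 9
17: 37267 = 17·2192 + 3
19: 37267 = 19·1961 + 8
23: 37267 = 23·1620 + 7
29: 37267 = 29·1285 + 2
31: 37267 = 31·1202 + 5
37: 37267 = 37·1007 + 8
41: 37267 = 41·908 + 39
43: 37267 = 43·866 + 29
47: 37267 = 47·792 + 43
53: 37267 = 53·703 + 8
59: 37267 = 59·631 + 38
61: 37267 = 61·610 + 57
67: 37267 = 67·556 + 15
71: 37267 = 71·524 + 63
73: 37267 = 73·510 + 37
79: 37267 = 79·471 + 58
83: 37267 = 83·449

83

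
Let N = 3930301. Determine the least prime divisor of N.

3930301 is odd.
Digit sum 19, not divisible by 3.
Ends in 1: not divisible by 5.
7: 3930301 = 7·561471 + 4
11: 3930301 = 11·357300 + 1
13: 3930301 = 13·302330 + 11
17: 3930301 = 17·231194 + 3
19: 3930301 = 19·206857 + 18
23: 3930301 = 23·170882 + 15
29: 3930301 = 29·135527 + 18
31: 3930301 = 31·126783 + 28
37: 3930301 = 37·106224 + 13
41: 3930301 = 41·95861

41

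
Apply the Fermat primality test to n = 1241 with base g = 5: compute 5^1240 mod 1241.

5^1 ≡ 5 (mod 1241)
5^2 ≡ 5^2 = 25 ≡ 25 (mod 1241)
5^4 ≡ 25^2 = 625 ≡ 625 (mod 1241)
5^8 ≡ 625^2 = 390625 ≡ 951 (mod 1241)
5^16 ≡ 951^2 = 904401 ≡ 953 (mod 1241)
5^32 ≡ 953^2 = 908209 ≡ 1038 (mod 1241)
5^64 ≡ 1038^2 = 1077444 ≡ 256 (mod 1241)
5^128 ≡ 256^2 = 65536 ≡ 1004 (mod 1241)
5^256 ≡ 1004^2 = 1008016 ≡ 324 (mod 1241)
5^512 ≡ 324^2 = 104976 ≡ 732 (mod 1241)
5^1024 ≡ 732^2 = 535824 ≡ 953 (mod 1241)
1240 = 1024 + 128 + 64 + 16 + 8 in binary powers of 2.
So 5^1240 ≡ 953 · 1004 · 256 · 953 · 951 ≡ 1172 (mod 1241).
Since 1172 ≠ 1, base 5 is a Fermat witness: 1241 is composite.

1172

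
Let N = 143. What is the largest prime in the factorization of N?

13

143 = 11 · 13
13 is prime.
So 143 = 11 · 13; the largest prime factor is 13.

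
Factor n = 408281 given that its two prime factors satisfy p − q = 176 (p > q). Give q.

Since p = q + 176, we have 408281 = q(q + 176), so q² + 176q − 408281 = 0.
Discriminant: 176² + 4·408281 = 30976 + 1633124 = 1664100; √1664100 = 1290.
q = (−176 + 1290)/2 = 557, and p = q + 176 = 733.
Check: 557 · 733 = 408281.

557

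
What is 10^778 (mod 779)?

10^1 ≡ 10 (mod 779)
10^2 ≡ 10^2 = 100 ≡ 100 (mod 779)
10^4 ≡ 100^2 = 10000 ≡ 652 (mod 779)
10^8 ≡ 652^2 = 425104 ≡ 549 (mod 779)
10^16 ≡ 549^2 = 301401 ≡ 707 (mod 779)
10^32 ≡ 707^2 = 499849 ≡ 510 (mod 779)
10^64 ≡ 510^2 = 260100 ≡ 693 (mod 779)
10^128 ≡ 693^2 = 480249 ≡ 385 (mod 779)
10^256 ≡ 385^2 = 148225 ≡ 215 (mod 779)
10^512 ≡ 215^2 = 46225 ≡ 264 (mod 779)
778 = 512 + 256 + 8 + 2 in binary powers of 2.
So 10^778 ≡ 264 · 215 · 549 · 100 ≡ 139 (mod 779).
Since 139 ≠ 1, base 10 is a Fermat witness: 779 is composite.

139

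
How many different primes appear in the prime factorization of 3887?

2

3887 = 13^2 · 23
3887 = 13^2 · 23, which has 2 distinct prime factors.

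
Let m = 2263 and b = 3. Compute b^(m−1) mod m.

3^1 ≡ 3 (mod 2263)
3^2 ≡ 3^2 = 9 ≡ 9 (mod 2263)
3^4 ≡ 9^2 = 81 ≡ 81 (mod 2263)
3^8 ≡ 81^2 = 6561 ≡ 2035 (mod 2263)
3^16 ≡ 2035^2 = 4141225 ≡ 2198 (mod 2263)
3^32 ≡ 2198^2 = 4831204 ≡ 1962 (mod 2263)
3^64 ≡ 1962^2 = 3849444 ≡ 81 (mod 2263)
3^128 ≡ 81^2 = 6561 ≡ 2035 (mod 2263)
3^256 ≡ 2035^2 = 4141225 ≡ 2198 (mod 2263)
3^512 ≡ 2198^2 = 4831204 ≡ 1962 (mod 2263)
3^1024 ≡ 1962^2 = 3849444 ≡ 81 (mod 2263)
3^2048 ≡ 81^2 = 6561 ≡ 2035 (mod 2263)
2262 = 2048 + 128 + 64 + 16 + 4 + 2 in binary powers of 2.
So 3^2262 ≡ 2035 · 2035 · 81 · 2198 · 81 · 9 ≡ 2116 (mod 2263).
Since 2116 ≠ 1, base 3 is a Fermat witness: 2263 is composite.

2116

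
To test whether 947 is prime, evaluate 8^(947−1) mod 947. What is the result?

8^1 ≡ 8 (mod 947)
8^2 ≡ 8^2 = 64 ≡ 64 (mod 947)
8^4 ≡ 64^2 = 4096 ≡ 308 (mod 947)
8^8 ≡ 308^2 = 94864 ≡ 164 (mod 947)
8^16 ≡ 164^2 = 26896 ≡ 380 (mod 947)
8^32 ≡ 380^2 = 144400 ≡ 456 (mod 947)
8^64 ≡ 456^2 = 207936 ≡ 543 (mod 947)
8^128 ≡ 543^2 = 294849 ≡ 332 (mod 947)
8^256 ≡ 332^2 = 110224 ≡ 372 (mod 947)
8^512 ≡ 372^2 = 138384 ≡ 122 (mod 947)
946 = 512 + 256 + 128 + 32 + 16 + 2 in binary powers of 2.
So 8^946 ≡ 122 · 372 · 332 · 456 · 380 · 64 ≡ 1 (mod 947).
Since the result is 1, base 8 gives no evidence that 947 is composite.

1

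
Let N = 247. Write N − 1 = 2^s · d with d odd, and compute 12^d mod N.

246

247 − 1 = 246 = 2^1 · 123, so d = 123.
12^1 ≡ 12 (mod 247)
12^2 ≡ 12^2 = 144 ≡ 144 (mod 247)
12^4 ≡ 144^2 = 20736 ≡ 235 (mod 247)
12^8 ≡ 235^2 = 55225 ≡ 144 (mod 247)
12^16 ≡ 144^2 = 20736 ≡ 235 (mod 247)
12^32 ≡ 235^2 = 55225 ≡ 144 (mod 247)
12^64 ≡ 144^2 = 20736 ≡ 235 (mod 247)
123 = 64 + 32 + 16 + 8 + 2 + 1 in binary powers of 2.
So 12^123 ≡ 235 · 144 · 235 · 144 · 144 · 12 ≡ 246 (mod 247).
Since 12^d ≡ 246 (mod 247), base 12 does not prove 247 composite.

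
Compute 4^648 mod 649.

559

4^1 ≡ 4 (mod 649)
4^2 ≡ 4^2 = 16 ≡ 16 (mod 649)
4^4 ≡ 16^2 = 256 ≡ 256 (mod 649)
4^8 ≡ 256^2 = 65536 ≡ 636 (mod 649)
4^16 ≡ 636^2 = 404496 ≡ 169 (mod 649)
4^32 ≡ 169^2 = 28561 ≡ 5 (mod 649)
4^64 ≡ 5^2 = 25 ≡ 25 (mod 649)
4^128 ≡ 25^2 = 625 ≡ 625 (mod 649)
4^256 ≡ 625^2 = 390625 ≡ 576 (mod 649)
4^512 ≡ 576^2 = 331776 ≡ 137 (mod 649)
648 = 512 + 128 + 8 in binary powers of 2.
So 4^648 ≡ 137 · 625 · 636 ≡ 559 (mod 649).
Since 559 ≠ 1, base 4 is a Fermat witness: 649 is composite.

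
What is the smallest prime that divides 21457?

21457 is odd.
Digit sum 19, not divisible by 3.
Ends in 7: not divisible by 5.
7: 21457 = 7·3065 + 2
11: 21457 = 11·1950 + 7
13: 21457 = 13·1650 + 7
17: 21457 = 17·1262 + 3
19: 21457 = 19·1129 + 6
23: 21457 = 23·932 + 21
29: 21457 = 29·739 + 26
31: 21457 = 31·692 + 5
37: 21457 = 37·579 + 34
41: 21457 = 41·523 + 14
43: 21457 = 43·499

43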